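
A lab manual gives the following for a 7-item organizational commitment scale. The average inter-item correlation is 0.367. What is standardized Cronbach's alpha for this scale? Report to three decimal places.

Standardized α = k·r̄ / (1 + (k−1)·r̄) = 7 × 0.367 / (1 + 6 × 0.367)
  = 2.5690 / 3.2020 = 0.802

α = 0.802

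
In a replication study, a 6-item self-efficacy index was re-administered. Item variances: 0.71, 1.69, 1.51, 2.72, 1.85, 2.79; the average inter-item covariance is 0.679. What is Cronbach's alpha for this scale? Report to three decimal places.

Cronbach's alpha = 0.773

sum of item variances = 0.71 + 1.69 + 1.51 + 2.72 + 1.85 + 2.79 = 11.27
Sum of the 15 distinct covariances = 15 × 0.679 = 10.185
σ²_T = sum of item variances + 2·Σcov = 11.27 + 2 × 10.185 = 31.640
α = (6/5)·(1 − 11.27/31.640) = 0.773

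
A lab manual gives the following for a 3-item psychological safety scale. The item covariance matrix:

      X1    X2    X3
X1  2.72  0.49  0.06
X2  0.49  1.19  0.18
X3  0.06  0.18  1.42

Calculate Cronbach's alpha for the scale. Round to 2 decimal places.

Σσᵢ² = 2.72 + 1.19 + 1.42 = 5.33
Sum of off-diagonal covariances = 0.73
total variance = 5.33 + 2 × 0.73 = 6.79
α = (k/(k−1))·(1 − Σσᵢ²/total variance) = (3/2)·(1 − 5.33/6.79) = 0.32

α = 0.32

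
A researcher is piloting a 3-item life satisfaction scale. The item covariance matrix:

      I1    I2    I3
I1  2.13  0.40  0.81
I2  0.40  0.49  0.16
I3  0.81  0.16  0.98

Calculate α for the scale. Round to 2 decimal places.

α = 0.65

ΣVar(i) = 2.13 + 0.49 + 0.98 = 3.60
Σ_{i<j} σ_ij = 1.37
σ²_T = 3.60 + 2 × 1.37 = 6.34
α = (k/(k−1))·(1 − ΣVar(i)/σ²_T) = (3/2)·(1 − 3.60/6.34) = 0.65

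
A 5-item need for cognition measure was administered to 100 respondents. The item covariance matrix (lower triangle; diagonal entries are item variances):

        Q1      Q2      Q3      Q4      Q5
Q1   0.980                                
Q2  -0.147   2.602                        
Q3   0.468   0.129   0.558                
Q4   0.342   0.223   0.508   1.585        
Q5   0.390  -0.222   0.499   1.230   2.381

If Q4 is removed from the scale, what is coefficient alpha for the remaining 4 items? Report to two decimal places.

Remaining items: Q1, Q2, Q3, Q5 (k = 4).
sum of item variances = 0.980 + 2.602 + 0.558 + 2.381 = 6.521
σ²_total = 6.521 + 2 × 1.117 = 8.755
α (item deleted) = (4/3)·(1 − 6.521/8.755) = 0.34

α = 0.34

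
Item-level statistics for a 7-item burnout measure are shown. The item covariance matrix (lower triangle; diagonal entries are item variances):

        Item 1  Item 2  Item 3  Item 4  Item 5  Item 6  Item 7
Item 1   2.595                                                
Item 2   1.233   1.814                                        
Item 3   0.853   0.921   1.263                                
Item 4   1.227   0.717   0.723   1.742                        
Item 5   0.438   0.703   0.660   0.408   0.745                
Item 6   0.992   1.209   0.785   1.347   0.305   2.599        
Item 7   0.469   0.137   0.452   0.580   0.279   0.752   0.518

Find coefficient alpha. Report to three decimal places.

sum of item variances = 2.595 + 1.814 + 1.263 + 1.742 + 0.745 + 2.599 + 0.518 = 11.276
Sum of the distinct covariances = 15.190
total variance = 11.276 + 2 × 15.190 = 41.656
α = (k/(k−1))·(1 − sum of item variances/total variance) = (7/6)·(1 − 11.276/41.656) = 0.851

coefficient alpha = 0.851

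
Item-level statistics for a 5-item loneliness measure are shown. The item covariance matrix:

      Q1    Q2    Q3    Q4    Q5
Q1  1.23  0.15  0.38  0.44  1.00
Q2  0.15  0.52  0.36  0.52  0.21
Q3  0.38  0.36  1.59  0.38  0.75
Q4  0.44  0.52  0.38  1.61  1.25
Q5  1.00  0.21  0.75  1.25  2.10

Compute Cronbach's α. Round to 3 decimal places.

α = 0.759

sum of item variances = 1.23 + 0.52 + 1.59 + 1.61 + 2.10 = 7.05
Sum of off-diagonal covariances = 5.44
σ²_total = 7.05 + 2 × 5.44 = 17.93
α = (k/(k−1))·(1 − sum of item variances/σ²_total) = (5/4)·(1 − 7.05/17.93) = 0.759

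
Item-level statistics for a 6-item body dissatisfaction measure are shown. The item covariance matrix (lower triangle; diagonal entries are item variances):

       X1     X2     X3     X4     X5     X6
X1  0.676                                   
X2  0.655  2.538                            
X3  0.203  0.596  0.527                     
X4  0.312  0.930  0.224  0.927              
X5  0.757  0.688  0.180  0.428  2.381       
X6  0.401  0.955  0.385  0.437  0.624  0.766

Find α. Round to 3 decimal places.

sum of item variances = 0.676 + 2.538 + 0.527 + 0.927 + 2.381 + 0.766 = 7.815
Σ_{i<j} σ_ij = 7.775
total variance = 7.815 + 2 × 7.775 = 23.365
α = (k/(k−1))·(1 − sum of item variances/total variance) = (6/5)·(1 − 7.815/23.365) = 0.799

α = 0.799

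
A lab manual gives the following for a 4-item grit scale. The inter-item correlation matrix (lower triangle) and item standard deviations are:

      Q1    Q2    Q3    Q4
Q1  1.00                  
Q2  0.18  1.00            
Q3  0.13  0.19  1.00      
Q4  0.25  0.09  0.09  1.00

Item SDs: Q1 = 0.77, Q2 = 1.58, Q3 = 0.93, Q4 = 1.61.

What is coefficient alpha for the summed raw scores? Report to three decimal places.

Σσ²ᵢ = 0.77² + 1.58² + 0.93² + 1.61² = 6.5463
Covariances σ_ij = r_ij · s_i · s_j:
  σ(Q1,Q2) = 0.18 × 0.77 × 1.58 = 0.2190
  σ(Q1,Q3) = 0.13 × 0.77 × 0.93 = 0.0931
  σ(Q1,Q4) = 0.25 × 0.77 × 1.61 = 0.3099
  σ(Q2,Q3) = 0.19 × 1.58 × 0.93 = 0.2792
  σ(Q2,Q4) = 0.09 × 1.58 × 1.61 = 0.2289
  σ(Q3,Q4) = 0.09 × 0.93 × 1.61 = 0.1348
σ²_T = Σσ²ᵢ + 2·Σσ_ij = 6.5463 + 2 × 1.2649 = 9.0761
α = (4/3)·(1 − 6.5463/9.0761) = 0.372

coefficient alpha = 0.372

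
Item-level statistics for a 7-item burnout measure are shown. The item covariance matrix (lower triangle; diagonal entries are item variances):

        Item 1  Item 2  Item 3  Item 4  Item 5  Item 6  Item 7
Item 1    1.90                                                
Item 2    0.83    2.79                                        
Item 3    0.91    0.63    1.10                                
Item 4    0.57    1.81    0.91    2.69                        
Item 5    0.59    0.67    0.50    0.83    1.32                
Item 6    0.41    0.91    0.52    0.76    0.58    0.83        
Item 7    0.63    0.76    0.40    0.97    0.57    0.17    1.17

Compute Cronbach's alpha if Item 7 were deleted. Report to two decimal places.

Cronbach's alpha = 0.82

Remaining items: Item 1, Item 2, Item 3, Item 4, Item 5, Item 6 (k = 6).
sum of item variances = 1.90 + 2.79 + 1.10 + 2.69 + 1.32 + 0.83 = 10.63
σ²_T = 10.63 + 2 × 11.43 = 33.49
α (item deleted) = (6/5)·(1 − 10.63/33.49) = 0.82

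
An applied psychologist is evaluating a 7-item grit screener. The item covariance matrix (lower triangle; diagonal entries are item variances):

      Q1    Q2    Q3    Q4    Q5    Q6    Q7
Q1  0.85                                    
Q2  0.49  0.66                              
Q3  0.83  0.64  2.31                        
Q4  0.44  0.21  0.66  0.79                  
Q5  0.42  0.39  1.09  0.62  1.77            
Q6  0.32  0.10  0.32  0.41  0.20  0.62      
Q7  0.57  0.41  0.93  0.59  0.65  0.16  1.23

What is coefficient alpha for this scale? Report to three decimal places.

α = 0.837

Σσ²ᵢ = 0.85 + 0.66 + 2.31 + 0.79 + 1.77 + 0.62 + 1.23 = 8.23
Sum of off-diagonal covariances = 10.45
σ²_total = 8.23 + 2 × 10.45 = 29.13
α = (k/(k−1))·(1 − Σσ²ᵢ/σ²_total) = (7/6)·(1 − 8.23/29.13) = 0.837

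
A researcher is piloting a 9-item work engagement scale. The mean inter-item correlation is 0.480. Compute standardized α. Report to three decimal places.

Standardized α = k·r̄ / (1 + (k−1)·r̄) = 9 × 0.480 / (1 + 8 × 0.480)
  = 4.3200 / 4.8400 = 0.893

α = 0.893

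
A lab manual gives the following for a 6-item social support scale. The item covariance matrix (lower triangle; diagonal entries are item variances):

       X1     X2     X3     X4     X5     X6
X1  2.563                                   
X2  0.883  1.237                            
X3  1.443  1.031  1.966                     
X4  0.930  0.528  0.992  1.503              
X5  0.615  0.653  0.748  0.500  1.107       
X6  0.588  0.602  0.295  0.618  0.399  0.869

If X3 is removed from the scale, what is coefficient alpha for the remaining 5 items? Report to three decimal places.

coefficient alpha = 0.793

Remaining items: X1, X2, X4, X5, X6 (k = 5).
Σσ²ᵢ = 2.563 + 1.237 + 1.503 + 1.107 + 0.869 = 7.279
σ²_total = 7.279 + 2 × 6.316 = 19.911
α (item deleted) = (5/4)·(1 − 7.279/19.911) = 0.793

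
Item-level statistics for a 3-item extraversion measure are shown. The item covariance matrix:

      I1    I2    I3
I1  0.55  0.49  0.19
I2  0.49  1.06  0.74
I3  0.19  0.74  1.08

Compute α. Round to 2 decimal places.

ΣVar(i) = 0.55 + 1.06 + 1.08 = 2.69
Sum of off-diagonal covariances = 1.42
σ²_total = 2.69 + 2 × 1.42 = 5.53
α = (k/(k−1))·(1 − ΣVar(i)/σ²_total) = (3/2)·(1 − 2.69/5.53) = 0.77

α = 0.77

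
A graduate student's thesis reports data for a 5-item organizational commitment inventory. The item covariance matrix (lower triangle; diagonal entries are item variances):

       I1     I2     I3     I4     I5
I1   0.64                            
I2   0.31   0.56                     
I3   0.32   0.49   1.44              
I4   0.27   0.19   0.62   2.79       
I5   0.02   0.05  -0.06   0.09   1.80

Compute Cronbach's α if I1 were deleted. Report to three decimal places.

Remaining items: I2, I3, I4, I5 (k = 4).
Σσ²ᵢ = 0.56 + 1.44 + 2.79 + 1.80 = 6.59
Var(T) = 6.59 + 2 × 1.38 = 9.35
α (item deleted) = (4/3)·(1 − 6.59/9.35) = 0.394

α = 0.394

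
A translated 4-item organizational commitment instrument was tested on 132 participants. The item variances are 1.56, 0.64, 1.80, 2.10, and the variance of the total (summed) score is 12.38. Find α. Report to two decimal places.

ΣVar(i) = 1.56 + 0.64 + 1.80 + 2.10 = 6.10
α = (k/(k−1))·(1 − ΣVar(i)/σ²_T) = (4/3)·(1 − 6.10/12.38) = 0.68

α = 0.68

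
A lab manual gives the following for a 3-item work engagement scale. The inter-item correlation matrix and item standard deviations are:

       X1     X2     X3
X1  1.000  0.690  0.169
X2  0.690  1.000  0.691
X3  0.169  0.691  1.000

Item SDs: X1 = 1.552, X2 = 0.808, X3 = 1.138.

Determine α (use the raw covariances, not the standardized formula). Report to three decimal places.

Σσ²ᵢ = 1.552² + 0.808² + 1.138² = 4.3566
Covariances σ_ij = r_ij · s_i · s_j:
  σ(X1,X2) = 0.690 × 1.552 × 0.808 = 0.8653
  σ(X1,X3) = 0.169 × 1.552 × 1.138 = 0.2985
  σ(X2,X3) = 0.691 × 0.808 × 1.138 = 0.6354
σ²_T = Σσ²ᵢ + 2·Σσ_ij = 4.3566 + 2 × 1.7992 = 7.9550
α = (3/2)·(1 − 4.3566/7.9550) = 0.679

α = 0.679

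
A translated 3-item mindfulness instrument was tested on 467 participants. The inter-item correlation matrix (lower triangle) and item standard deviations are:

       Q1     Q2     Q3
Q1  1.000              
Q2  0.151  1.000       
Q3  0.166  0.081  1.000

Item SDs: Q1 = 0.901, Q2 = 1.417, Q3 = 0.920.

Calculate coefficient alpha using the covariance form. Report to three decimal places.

Σσ²ᵢ = 0.901² + 1.417² + 0.920² = 3.6661
Covariances σ_ij = r_ij · s_i · s_j:
  σ(Q1,Q2) = 0.151 × 0.901 × 1.417 = 0.1928
  σ(Q1,Q3) = 0.166 × 0.901 × 0.920 = 0.1376
  σ(Q2,Q3) = 0.081 × 1.417 × 0.920 = 0.1056
σ²_T = Σσ²ᵢ + 2·Σσ_ij = 3.6661 + 2 × 0.4360 = 4.5381
α = (3/2)·(1 − 3.6661/4.5381) = 0.288

α = 0.288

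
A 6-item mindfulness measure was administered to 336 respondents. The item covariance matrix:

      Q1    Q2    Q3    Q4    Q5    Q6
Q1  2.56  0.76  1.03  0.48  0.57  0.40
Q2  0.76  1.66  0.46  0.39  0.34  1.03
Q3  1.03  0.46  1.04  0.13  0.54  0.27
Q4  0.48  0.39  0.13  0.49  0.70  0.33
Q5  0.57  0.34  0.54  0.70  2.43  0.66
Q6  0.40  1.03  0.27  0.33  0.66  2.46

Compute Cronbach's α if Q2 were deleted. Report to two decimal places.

Cronbach's α = 0.67

Remaining items: Q1, Q3, Q4, Q5, Q6 (k = 5).
Σσ²ᵢ = 2.56 + 1.04 + 0.49 + 2.43 + 2.46 = 8.98
σ²_total = 8.98 + 2 × 5.11 = 19.20
α (item deleted) = (5/4)·(1 − 8.98/19.20) = 0.67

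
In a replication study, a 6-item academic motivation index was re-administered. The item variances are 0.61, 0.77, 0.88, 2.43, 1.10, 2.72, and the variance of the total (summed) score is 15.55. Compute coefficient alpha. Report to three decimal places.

ΣVar(i) = 0.61 + 0.77 + 0.88 + 2.43 + 1.10 + 2.72 = 8.51
α = (k/(k−1))·(1 − ΣVar(i)/σ²_T) = (6/5)·(1 − 8.51/15.55) = 0.543

coefficient alpha = 0.543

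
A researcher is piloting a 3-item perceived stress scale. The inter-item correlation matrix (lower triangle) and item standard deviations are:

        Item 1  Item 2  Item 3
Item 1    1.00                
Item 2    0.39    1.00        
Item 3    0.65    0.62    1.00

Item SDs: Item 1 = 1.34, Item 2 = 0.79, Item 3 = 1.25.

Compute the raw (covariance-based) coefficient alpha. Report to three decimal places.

coefficient alpha = 0.772

Σσ²ᵢ = 1.34² + 0.79² + 1.25² = 3.9822
Covariances σ_ij = r_ij · s_i · s_j:
  σ(Item 1,Item 2) = 0.39 × 1.34 × 0.79 = 0.4129
  σ(Item 1,Item 3) = 0.65 × 1.34 × 1.25 = 1.0888
  σ(Item 2,Item 3) = 0.62 × 0.79 × 1.25 = 0.6122
σ²_T = Σσ²ᵢ + 2·Σσ_ij = 3.9822 + 2 × 2.1139 = 8.2100
α = (3/2)·(1 − 3.9822/8.2100) = 0.772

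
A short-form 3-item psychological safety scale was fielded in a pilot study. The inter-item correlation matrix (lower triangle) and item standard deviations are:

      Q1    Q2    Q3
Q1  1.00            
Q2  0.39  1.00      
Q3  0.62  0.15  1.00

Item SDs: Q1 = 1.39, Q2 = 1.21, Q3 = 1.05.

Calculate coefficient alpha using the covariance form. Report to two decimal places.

coefficient alpha = 0.66

Σσ²ᵢ = 1.39² + 1.21² + 1.05² = 4.4987
Covariances σ_ij = r_ij · s_i · s_j:
  σ(Q1,Q2) = 0.39 × 1.39 × 1.21 = 0.6559
  σ(Q1,Q3) = 0.62 × 1.39 × 1.05 = 0.9049
  σ(Q2,Q3) = 0.15 × 1.21 × 1.05 = 0.1906
σ²_T = Σσ²ᵢ + 2·Σσ_ij = 4.4987 + 2 × 1.7514 = 8.0015
α = (3/2)·(1 − 4.4987/8.0015) = 0.66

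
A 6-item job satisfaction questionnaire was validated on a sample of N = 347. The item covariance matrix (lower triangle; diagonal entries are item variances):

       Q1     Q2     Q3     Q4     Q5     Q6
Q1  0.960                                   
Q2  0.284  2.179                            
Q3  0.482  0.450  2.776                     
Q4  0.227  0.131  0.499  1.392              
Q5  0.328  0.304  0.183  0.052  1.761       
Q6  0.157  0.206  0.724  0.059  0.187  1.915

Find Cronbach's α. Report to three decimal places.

Cronbach's α = 0.525

Σσ²ᵢ = 0.960 + 2.179 + 2.776 + 1.392 + 1.761 + 1.915 = 10.983
Sum of the distinct covariances = 4.273
σ²_T = 10.983 + 2 × 4.273 = 19.529
α = (k/(k−1))·(1 − Σσ²ᵢ/σ²_T) = (6/5)·(1 − 10.983/19.529) = 0.525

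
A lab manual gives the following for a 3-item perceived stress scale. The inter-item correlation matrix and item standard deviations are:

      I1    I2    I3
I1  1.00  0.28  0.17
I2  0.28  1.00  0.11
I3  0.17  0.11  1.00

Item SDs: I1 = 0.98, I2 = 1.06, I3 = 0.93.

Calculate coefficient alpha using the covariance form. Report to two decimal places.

Σσ²ᵢ = 0.98² + 1.06² + 0.93² = 2.9489
Covariances σ_ij = r_ij · s_i · s_j:
  σ(I1,I2) = 0.28 × 0.98 × 1.06 = 0.2909
  σ(I1,I3) = 0.17 × 0.98 × 0.93 = 0.1549
  σ(I2,I3) = 0.11 × 1.06 × 0.93 = 0.1084
σ²_T = Σσ²ᵢ + 2·Σσ_ij = 2.9489 + 2 × 0.5542 = 4.0573
α = (3/2)·(1 − 2.9489/4.0573) = 0.41

coefficient alpha = 0.41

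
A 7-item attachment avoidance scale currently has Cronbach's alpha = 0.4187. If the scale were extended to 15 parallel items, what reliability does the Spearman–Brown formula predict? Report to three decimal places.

predicted reliability = 0.607

Length factor m = 15/7 = 2.1429
α' = m·α / (1 + (m−1)·α)
   = 15/7 × 0.4187 / (1 + (15/7 − 1) × 0.4187)
   = 0.8972 / 1.4785 = 0.607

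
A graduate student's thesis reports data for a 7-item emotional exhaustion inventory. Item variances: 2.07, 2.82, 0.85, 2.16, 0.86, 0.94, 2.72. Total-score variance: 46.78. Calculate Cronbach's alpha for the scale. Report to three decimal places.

α = 0.857

sum of item variances = 2.07 + 2.82 + 0.85 + 2.16 + 0.86 + 0.94 + 2.72 = 12.42
α = (k/(k−1))·(1 − sum of item variances/total variance) = (7/6)·(1 − 12.42/46.78) = 0.857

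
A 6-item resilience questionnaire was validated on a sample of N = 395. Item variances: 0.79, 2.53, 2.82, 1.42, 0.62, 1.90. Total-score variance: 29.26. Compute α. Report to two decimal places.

α = 0.79

Σσ²ᵢ = 0.79 + 2.53 + 2.82 + 1.42 + 0.62 + 1.90 = 10.08
α = (k/(k−1))·(1 − Σσ²ᵢ/σ²_T) = (6/5)·(1 − 10.08/29.26) = 0.79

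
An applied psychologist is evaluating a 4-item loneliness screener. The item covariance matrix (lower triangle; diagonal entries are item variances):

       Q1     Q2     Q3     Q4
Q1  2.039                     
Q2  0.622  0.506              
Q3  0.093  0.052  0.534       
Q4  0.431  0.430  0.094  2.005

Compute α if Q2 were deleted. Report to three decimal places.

Remaining items: Q1, Q3, Q4 (k = 3).
sum of item variances = 2.039 + 0.534 + 2.005 = 4.578
σ²_T = 4.578 + 2 × 0.618 = 5.814
α (item deleted) = (3/2)·(1 − 4.578/5.814) = 0.319

α = 0.319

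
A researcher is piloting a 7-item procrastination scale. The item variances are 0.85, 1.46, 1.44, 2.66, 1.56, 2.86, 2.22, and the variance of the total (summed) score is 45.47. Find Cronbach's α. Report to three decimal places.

sum of item variances = 0.85 + 1.46 + 1.44 + 2.66 + 1.56 + 2.86 + 2.22 = 13.05
α = (k/(k−1))·(1 − sum of item variances/σ²_total) = (7/6)·(1 − 13.05/45.47) = 0.832

Cronbach's α = 0.832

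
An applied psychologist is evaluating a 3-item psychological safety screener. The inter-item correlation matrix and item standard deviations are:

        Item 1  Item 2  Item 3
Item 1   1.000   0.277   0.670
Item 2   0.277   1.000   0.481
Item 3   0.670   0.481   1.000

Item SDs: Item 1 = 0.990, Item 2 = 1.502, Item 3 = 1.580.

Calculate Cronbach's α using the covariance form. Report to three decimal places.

Cronbach's α = 0.714

Σσ²ᵢ = 0.990² + 1.502² + 1.580² = 5.7325
Covariances σ_ij = r_ij · s_i · s_j:
  σ(Item 1,Item 2) = 0.277 × 0.990 × 1.502 = 0.4119
  σ(Item 1,Item 3) = 0.670 × 0.990 × 1.580 = 1.0480
  σ(Item 2,Item 3) = 0.481 × 1.502 × 1.580 = 1.1415
σ²_T = Σσ²ᵢ + 2·Σσ_ij = 5.7325 + 2 × 2.6014 = 10.9353
α = (3/2)·(1 − 5.7325/10.9353) = 0.714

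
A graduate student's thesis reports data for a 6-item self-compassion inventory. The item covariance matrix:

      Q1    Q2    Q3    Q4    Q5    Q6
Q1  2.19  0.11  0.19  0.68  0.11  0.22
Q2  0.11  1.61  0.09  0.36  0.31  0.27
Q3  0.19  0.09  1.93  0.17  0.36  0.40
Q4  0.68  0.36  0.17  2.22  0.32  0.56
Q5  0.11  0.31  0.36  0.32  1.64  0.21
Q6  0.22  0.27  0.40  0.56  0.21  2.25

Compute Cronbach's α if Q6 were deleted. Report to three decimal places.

Cronbach's α = 0.450

Remaining items: Q1, Q2, Q3, Q4, Q5 (k = 5).
Σσᵢ² = 2.19 + 1.61 + 1.93 + 2.22 + 1.64 = 9.59
σ²_T = 9.59 + 2 × 2.70 = 14.99
α (item deleted) = (5/4)·(1 − 9.59/14.99) = 0.450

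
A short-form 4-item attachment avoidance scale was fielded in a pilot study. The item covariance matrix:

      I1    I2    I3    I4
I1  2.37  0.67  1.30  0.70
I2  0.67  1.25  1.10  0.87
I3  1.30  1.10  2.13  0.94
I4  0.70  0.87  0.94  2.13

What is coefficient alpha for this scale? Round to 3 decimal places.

Σσ²ᵢ = 2.37 + 1.25 + 2.13 + 2.13 = 7.88
Σ_{i<j} σ_ij = 5.58
σ²_T = 7.88 + 2 × 5.58 = 19.04
α = (k/(k−1))·(1 − Σσ²ᵢ/σ²_T) = (4/3)·(1 − 7.88/19.04) = 0.782

coefficient alpha = 0.782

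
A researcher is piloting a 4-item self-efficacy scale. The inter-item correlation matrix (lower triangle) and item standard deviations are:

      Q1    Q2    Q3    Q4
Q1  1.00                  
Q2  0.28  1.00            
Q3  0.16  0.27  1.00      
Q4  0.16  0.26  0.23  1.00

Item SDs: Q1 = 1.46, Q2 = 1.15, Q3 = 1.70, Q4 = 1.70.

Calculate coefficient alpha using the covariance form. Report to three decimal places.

Σσ²ᵢ = 1.46² + 1.15² + 1.70² + 1.70² = 9.2341
Covariances σ_ij = r_ij · s_i · s_j:
  σ(Q1,Q2) = 0.28 × 1.46 × 1.15 = 0.4701
  σ(Q1,Q3) = 0.16 × 1.46 × 1.70 = 0.3971
  σ(Q1,Q4) = 0.16 × 1.46 × 1.70 = 0.3971
  σ(Q2,Q3) = 0.27 × 1.15 × 1.70 = 0.5278
  σ(Q2,Q4) = 0.26 × 1.15 × 1.70 = 0.5083
  σ(Q3,Q4) = 0.23 × 1.70 × 1.70 = 0.6647
σ²_T = Σσ²ᵢ + 2·Σσ_ij = 9.2341 + 2 × 2.9651 = 15.1643
α = (4/3)·(1 − 9.2341/15.1643) = 0.521

α = 0.521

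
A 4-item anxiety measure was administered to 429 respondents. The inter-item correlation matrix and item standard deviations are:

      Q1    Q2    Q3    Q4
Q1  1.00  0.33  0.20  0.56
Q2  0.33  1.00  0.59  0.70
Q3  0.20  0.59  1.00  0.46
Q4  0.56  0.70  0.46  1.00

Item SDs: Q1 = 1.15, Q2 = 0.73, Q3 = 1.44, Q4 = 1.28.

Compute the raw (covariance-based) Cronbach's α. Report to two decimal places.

Cronbach's α = 0.75

Σσ²ᵢ = 1.15² + 0.73² + 1.44² + 1.28² = 5.5674
Covariances σ_ij = r_ij · s_i · s_j:
  σ(Q1,Q2) = 0.33 × 1.15 × 0.73 = 0.2770
  σ(Q1,Q3) = 0.20 × 1.15 × 1.44 = 0.3312
  σ(Q1,Q4) = 0.56 × 1.15 × 1.28 = 0.8243
  σ(Q2,Q3) = 0.59 × 0.73 × 1.44 = 0.6202
  σ(Q2,Q4) = 0.70 × 0.73 × 1.28 = 0.6541
  σ(Q3,Q4) = 0.46 × 1.44 × 1.28 = 0.8479
σ²_T = Σσ²ᵢ + 2·Σσ_ij = 5.5674 + 2 × 3.5547 = 12.6768
α = (4/3)·(1 − 5.5674/12.6768) = 0.75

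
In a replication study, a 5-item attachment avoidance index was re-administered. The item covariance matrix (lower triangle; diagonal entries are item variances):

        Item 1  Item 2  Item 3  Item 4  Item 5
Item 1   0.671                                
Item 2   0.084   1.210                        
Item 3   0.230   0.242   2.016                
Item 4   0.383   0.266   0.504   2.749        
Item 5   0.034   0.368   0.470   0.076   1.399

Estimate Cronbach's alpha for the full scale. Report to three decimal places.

Cronbach's alpha = 0.497

sum of item variances = 0.671 + 1.210 + 2.016 + 2.749 + 1.399 = 8.045
Σ_{i<j} σ_ij = 2.657
Var(T) = 8.045 + 2 × 2.657 = 13.359
α = (k/(k−1))·(1 − sum of item variances/Var(T)) = (5/4)·(1 − 8.045/13.359) = 0.497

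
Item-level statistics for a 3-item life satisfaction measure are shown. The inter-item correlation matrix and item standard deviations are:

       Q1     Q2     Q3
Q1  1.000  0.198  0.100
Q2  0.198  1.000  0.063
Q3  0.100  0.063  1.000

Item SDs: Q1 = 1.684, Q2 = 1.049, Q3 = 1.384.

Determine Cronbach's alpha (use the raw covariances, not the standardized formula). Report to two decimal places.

α = 0.28

Σσ²ᵢ = 1.684² + 1.049² + 1.384² = 5.8517
Covariances σ_ij = r_ij · s_i · s_j:
  σ(Q1,Q2) = 0.198 × 1.684 × 1.049 = 0.3498
  σ(Q1,Q3) = 0.100 × 1.684 × 1.384 = 0.2331
  σ(Q2,Q3) = 0.063 × 1.049 × 1.384 = 0.0915
σ²_T = Σσ²ᵢ + 2·Σσ_ij = 5.8517 + 2 × 0.6744 = 7.2005
α = (3/2)·(1 − 5.8517/7.2005) = 0.28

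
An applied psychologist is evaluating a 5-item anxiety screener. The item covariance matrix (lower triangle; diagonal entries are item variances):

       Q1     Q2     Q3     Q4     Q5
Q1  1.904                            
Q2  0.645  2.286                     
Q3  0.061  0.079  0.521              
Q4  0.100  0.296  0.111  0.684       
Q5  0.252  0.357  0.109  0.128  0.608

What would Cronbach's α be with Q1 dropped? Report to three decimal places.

Cronbach's α = 0.460

Remaining items: Q2, Q3, Q4, Q5 (k = 4).
ΣVar(i) = 2.286 + 0.521 + 0.684 + 0.608 = 4.099
Var(T) = 4.099 + 2 × 1.080 = 6.259
α (item deleted) = (4/3)·(1 − 4.099/6.259) = 0.460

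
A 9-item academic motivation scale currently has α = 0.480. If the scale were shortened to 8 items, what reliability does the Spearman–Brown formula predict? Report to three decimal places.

Length factor m = 8/9 = 0.8889
α' = m·α / (1 − (1−m)·α)
   = 8/9 × 0.480 / (1 − (1 − 8/9) × 0.480)
   = 0.4267 / 0.9467 = 0.451

predicted reliability = 0.451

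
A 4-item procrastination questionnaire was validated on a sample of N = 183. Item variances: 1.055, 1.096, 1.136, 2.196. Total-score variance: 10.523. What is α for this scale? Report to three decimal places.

Σσ²ᵢ = 1.055 + 1.096 + 1.136 + 2.196 = 5.483
α = (k/(k−1))·(1 − Σσ²ᵢ/σ²_total) = (4/3)·(1 − 5.483/10.523) = 0.639

α = 0.639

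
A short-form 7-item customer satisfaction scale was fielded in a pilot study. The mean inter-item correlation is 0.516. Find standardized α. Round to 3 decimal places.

α = 0.882

Standardized α = k·r̄ / (1 + (k−1)·r̄) = 7 × 0.516 / (1 + 6 × 0.516)
  = 3.6120 / 4.0960 = 0.882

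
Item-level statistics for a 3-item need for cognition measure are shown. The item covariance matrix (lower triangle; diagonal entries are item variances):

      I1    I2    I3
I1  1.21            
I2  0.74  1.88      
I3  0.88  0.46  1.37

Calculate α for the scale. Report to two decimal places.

α = 0.72

sum of item variances = 1.21 + 1.88 + 1.37 = 4.46
Σ_{i<j} σ_ij = 2.08
σ²_total = 4.46 + 2 × 2.08 = 8.62
α = (k/(k−1))·(1 − sum of item variances/σ²_total) = (3/2)·(1 − 4.46/8.62) = 0.72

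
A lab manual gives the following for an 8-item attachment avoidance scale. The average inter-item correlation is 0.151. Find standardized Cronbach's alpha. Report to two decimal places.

Standardized α = k·r̄ / (1 + (k−1)·r̄) = 8 × 0.151 / (1 + 7 × 0.151)
  = 1.2080 / 2.0570 = 0.59

standardized Cronbach's alpha = 0.59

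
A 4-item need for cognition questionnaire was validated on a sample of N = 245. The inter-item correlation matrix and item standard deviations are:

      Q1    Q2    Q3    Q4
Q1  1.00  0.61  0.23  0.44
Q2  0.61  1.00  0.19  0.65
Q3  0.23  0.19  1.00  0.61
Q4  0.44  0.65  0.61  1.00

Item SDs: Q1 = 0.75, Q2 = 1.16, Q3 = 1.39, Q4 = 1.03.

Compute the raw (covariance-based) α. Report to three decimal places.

Σσ²ᵢ = 0.75² + 1.16² + 1.39² + 1.03² = 4.9011
Covariances σ_ij = r_ij · s_i · s_j:
  σ(Q1,Q2) = 0.61 × 0.75 × 1.16 = 0.5307
  σ(Q1,Q3) = 0.23 × 0.75 × 1.39 = 0.2398
  σ(Q1,Q4) = 0.44 × 0.75 × 1.03 = 0.3399
  σ(Q2,Q3) = 0.19 × 1.16 × 1.39 = 0.3064
  σ(Q2,Q4) = 0.65 × 1.16 × 1.03 = 0.7766
  σ(Q3,Q4) = 0.61 × 1.39 × 1.03 = 0.8733
σ²_T = Σσ²ᵢ + 2·Σσ_ij = 4.9011 + 2 × 3.0667 = 11.0345
α = (4/3)·(1 − 4.9011/11.0345) = 0.741

α = 0.741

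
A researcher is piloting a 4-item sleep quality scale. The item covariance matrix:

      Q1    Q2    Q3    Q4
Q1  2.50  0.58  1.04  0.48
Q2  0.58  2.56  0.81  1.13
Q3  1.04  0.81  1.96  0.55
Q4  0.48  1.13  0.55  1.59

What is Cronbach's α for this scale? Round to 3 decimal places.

Σσᵢ² = 2.50 + 2.56 + 1.96 + 1.59 = 8.61
Σ_{i<j} σ_ij = 4.59
σ²_total = 8.61 + 2 × 4.59 = 17.79
α = (k/(k−1))·(1 − Σσᵢ²/σ²_total) = (4/3)·(1 − 8.61/17.79) = 0.688

Cronbach's α = 0.688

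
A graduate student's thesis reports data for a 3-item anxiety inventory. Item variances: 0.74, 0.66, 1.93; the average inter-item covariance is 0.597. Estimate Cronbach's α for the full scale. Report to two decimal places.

Cronbach's α = 0.78

Σσᵢ² = 0.74 + 0.66 + 1.93 = 3.33
Sum of the 3 distinct covariances = 3 × 0.597 = 1.791
σ²_T = Σσᵢ² + 2·Σcov = 3.33 + 2 × 1.791 = 6.912
α = (3/2)·(1 − 3.33/6.912) = 0.78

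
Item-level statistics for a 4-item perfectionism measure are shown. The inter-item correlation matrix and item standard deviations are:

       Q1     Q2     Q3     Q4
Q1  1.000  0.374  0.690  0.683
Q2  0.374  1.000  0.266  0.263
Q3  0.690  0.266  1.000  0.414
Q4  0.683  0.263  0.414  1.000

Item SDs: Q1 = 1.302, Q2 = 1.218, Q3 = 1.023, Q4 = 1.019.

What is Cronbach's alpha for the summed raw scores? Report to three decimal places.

Σσ²ᵢ = 1.302² + 1.218² + 1.023² + 1.019² = 5.2636
Covariances σ_ij = r_ij · s_i · s_j:
  σ(Q1,Q2) = 0.374 × 1.302 × 1.218 = 0.5931
  σ(Q1,Q3) = 0.690 × 1.302 × 1.023 = 0.9190
  σ(Q1,Q4) = 0.683 × 1.302 × 1.019 = 0.9062
  σ(Q2,Q3) = 0.266 × 1.218 × 1.023 = 0.3314
  σ(Q2,Q4) = 0.263 × 1.218 × 1.019 = 0.3264
  σ(Q3,Q4) = 0.414 × 1.023 × 1.019 = 0.4316
σ²_T = Σσ²ᵢ + 2·Σσ_ij = 5.2636 + 2 × 3.5077 = 12.2790
α = (4/3)·(1 − 5.2636/12.2790) = 0.762

Cronbach's alpha = 0.762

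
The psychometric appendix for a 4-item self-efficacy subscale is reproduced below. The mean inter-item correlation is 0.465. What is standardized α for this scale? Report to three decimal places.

Standardized α = k·r̄ / (1 + (k−1)·r̄) = 4 × 0.465 / (1 + 3 × 0.465)
  = 1.8600 / 2.3950 = 0.777

standardized α = 0.777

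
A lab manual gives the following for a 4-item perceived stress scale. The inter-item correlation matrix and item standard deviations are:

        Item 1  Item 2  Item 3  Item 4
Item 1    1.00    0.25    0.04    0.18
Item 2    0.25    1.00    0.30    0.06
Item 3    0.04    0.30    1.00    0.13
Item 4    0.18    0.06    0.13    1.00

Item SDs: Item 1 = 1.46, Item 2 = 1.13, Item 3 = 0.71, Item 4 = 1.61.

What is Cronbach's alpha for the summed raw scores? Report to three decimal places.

α = 0.396

Σσ²ᵢ = 1.46² + 1.13² + 0.71² + 1.61² = 6.5047
Covariances σ_ij = r_ij · s_i · s_j:
  σ(Item 1,Item 2) = 0.25 × 1.46 × 1.13 = 0.4124
  σ(Item 1,Item 3) = 0.04 × 1.46 × 0.71 = 0.0415
  σ(Item 1,Item 4) = 0.18 × 1.46 × 1.61 = 0.4231
  σ(Item 2,Item 3) = 0.30 × 1.13 × 0.71 = 0.2407
  σ(Item 2,Item 4) = 0.06 × 1.13 × 1.61 = 0.1092
  σ(Item 3,Item 4) = 0.13 × 0.71 × 1.61 = 0.1486
σ²_T = Σσ²ᵢ + 2·Σσ_ij = 6.5047 + 2 × 1.3755 = 9.2557
α = (4/3)·(1 − 6.5047/9.2557) = 0.396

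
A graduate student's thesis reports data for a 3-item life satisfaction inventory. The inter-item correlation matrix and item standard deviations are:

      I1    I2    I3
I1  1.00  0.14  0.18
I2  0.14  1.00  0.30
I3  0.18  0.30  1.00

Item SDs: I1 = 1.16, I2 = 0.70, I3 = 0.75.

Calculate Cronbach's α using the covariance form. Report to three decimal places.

Σσ²ᵢ = 1.16² + 0.70² + 0.75² = 2.3981
Covariances σ_ij = r_ij · s_i · s_j:
  σ(I1,I2) = 0.14 × 1.16 × 0.70 = 0.1137
  σ(I1,I3) = 0.18 × 1.16 × 0.75 = 0.1566
  σ(I2,I3) = 0.30 × 0.70 × 0.75 = 0.1575
σ²_T = Σσ²ᵢ + 2·Σσ_ij = 2.3981 + 2 × 0.4278 = 3.2537
α = (3/2)·(1 − 2.3981/3.2537) = 0.394

α = 0.394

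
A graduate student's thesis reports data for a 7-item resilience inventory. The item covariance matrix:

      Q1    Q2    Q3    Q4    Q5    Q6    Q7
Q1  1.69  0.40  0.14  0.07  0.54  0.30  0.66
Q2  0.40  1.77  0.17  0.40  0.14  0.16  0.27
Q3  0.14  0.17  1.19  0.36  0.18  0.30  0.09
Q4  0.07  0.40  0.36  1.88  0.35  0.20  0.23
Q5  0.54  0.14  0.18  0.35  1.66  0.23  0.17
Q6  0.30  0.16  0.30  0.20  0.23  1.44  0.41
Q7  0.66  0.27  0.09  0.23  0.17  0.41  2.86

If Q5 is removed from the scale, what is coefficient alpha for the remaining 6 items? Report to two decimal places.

coefficient alpha = 0.52

Remaining items: Q1, Q2, Q3, Q4, Q6, Q7 (k = 6).
ΣVar(i) = 1.69 + 1.77 + 1.19 + 1.88 + 1.44 + 2.86 = 10.83
σ²_T = 10.83 + 2 × 4.16 = 19.15
α (item deleted) = (6/5)·(1 − 10.83/19.15) = 0.52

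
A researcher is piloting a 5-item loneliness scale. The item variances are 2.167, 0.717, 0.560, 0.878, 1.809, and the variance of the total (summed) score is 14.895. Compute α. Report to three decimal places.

α = 0.735

Σσᵢ² = 2.167 + 0.717 + 0.560 + 0.878 + 1.809 = 6.131
α = (k/(k−1))·(1 − Σσᵢ²/σ²_total) = (5/4)·(1 − 6.131/14.895) = 0.735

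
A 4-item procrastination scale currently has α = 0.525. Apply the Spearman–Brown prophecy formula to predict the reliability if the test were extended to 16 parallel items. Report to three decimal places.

predicted reliability = 0.816

Length factor m = 16/4 = 4.0000
α' = m·α / (1 + (m−1)·α)
   = 16/4 × 0.525 / (1 + (16/4 − 1) × 0.525)
   = 2.1000 / 2.5750 = 0.816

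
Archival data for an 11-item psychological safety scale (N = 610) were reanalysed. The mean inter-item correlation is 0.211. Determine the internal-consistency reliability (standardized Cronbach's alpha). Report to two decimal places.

Standardized α = k·r̄ / (1 + (k−1)·r̄) = 11 × 0.211 / (1 + 10 × 0.211)
  = 2.3210 / 3.1100 = 0.75

α = 0.75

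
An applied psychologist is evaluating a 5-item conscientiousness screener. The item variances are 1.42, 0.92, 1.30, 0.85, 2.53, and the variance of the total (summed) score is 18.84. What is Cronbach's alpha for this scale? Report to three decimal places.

ΣVar(i) = 1.42 + 0.92 + 1.30 + 0.85 + 2.53 = 7.02
α = (k/(k−1))·(1 − ΣVar(i)/total variance) = (5/4)·(1 − 7.02/18.84) = 0.784

α = 0.784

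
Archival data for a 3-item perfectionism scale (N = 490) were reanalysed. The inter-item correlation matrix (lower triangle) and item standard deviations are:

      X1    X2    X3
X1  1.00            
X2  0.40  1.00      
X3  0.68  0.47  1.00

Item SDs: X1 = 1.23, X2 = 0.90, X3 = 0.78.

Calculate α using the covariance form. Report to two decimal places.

Σσ²ᵢ = 1.23² + 0.90² + 0.78² = 2.9313
Covariances σ_ij = r_ij · s_i · s_j:
  σ(X1,X2) = 0.40 × 1.23 × 0.90 = 0.4428
  σ(X1,X3) = 0.68 × 1.23 × 0.78 = 0.6524
  σ(X2,X3) = 0.47 × 0.90 × 0.78 = 0.3299
σ²_T = Σσ²ᵢ + 2·Σσ_ij = 2.9313 + 2 × 1.4251 = 5.7815
α = (3/2)·(1 − 2.9313/5.7815) = 0.74

α = 0.74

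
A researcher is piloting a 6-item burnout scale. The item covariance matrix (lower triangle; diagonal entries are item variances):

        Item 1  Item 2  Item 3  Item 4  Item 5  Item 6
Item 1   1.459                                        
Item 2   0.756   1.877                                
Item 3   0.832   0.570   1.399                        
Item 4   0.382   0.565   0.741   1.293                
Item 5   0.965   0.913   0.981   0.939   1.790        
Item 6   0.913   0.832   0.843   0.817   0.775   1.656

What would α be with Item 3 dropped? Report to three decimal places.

α = 0.826

Remaining items: Item 1, Item 2, Item 4, Item 5, Item 6 (k = 5).
sum of item variances = 1.459 + 1.877 + 1.293 + 1.790 + 1.656 = 8.075
Var(T) = 8.075 + 2 × 7.857 = 23.789
α (item deleted) = (5/4)·(1 − 8.075/23.789) = 0.826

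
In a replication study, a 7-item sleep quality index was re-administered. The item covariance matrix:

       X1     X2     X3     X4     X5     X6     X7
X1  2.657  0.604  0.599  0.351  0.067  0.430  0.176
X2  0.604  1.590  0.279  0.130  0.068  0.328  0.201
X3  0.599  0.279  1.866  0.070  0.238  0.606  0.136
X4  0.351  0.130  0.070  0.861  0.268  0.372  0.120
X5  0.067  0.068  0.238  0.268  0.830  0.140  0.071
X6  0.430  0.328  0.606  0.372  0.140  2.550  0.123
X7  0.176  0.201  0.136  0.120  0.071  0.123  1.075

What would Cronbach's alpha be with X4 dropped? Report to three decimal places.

Cronbach's alpha = 0.522

Remaining items: X1, X2, X3, X5, X6, X7 (k = 6).
Σσ²ᵢ = 2.657 + 1.590 + 1.866 + 0.830 + 2.550 + 1.075 = 10.568
σ²_total = 10.568 + 2 × 4.066 = 18.700
α (item deleted) = (6/5)·(1 − 10.568/18.700) = 0.522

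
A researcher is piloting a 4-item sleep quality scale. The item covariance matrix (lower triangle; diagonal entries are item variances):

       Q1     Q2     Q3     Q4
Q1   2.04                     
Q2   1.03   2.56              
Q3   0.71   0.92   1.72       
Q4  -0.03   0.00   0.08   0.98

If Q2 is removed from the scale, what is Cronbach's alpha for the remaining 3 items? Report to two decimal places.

Remaining items: Q1, Q3, Q4 (k = 3).
sum of item variances = 2.04 + 1.72 + 0.98 = 4.74
σ²_total = 4.74 + 2 × 0.76 = 6.26
α (item deleted) = (3/2)·(1 − 4.74/6.26) = 0.36

Cronbach's alpha = 0.36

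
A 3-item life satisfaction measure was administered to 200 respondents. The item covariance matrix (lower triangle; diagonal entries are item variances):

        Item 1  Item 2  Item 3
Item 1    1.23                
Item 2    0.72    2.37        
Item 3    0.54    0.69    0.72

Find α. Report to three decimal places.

α = 0.712

sum of item variances = 1.23 + 2.37 + 0.72 = 4.32
Sum of the distinct covariances = 1.95
Var(T) = 4.32 + 2 × 1.95 = 8.22
α = (k/(k−1))·(1 − sum of item variances/Var(T)) = (3/2)·(1 − 4.32/8.22) = 0.712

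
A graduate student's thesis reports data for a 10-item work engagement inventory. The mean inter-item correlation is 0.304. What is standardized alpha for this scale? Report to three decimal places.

Standardized α = k·r̄ / (1 + (k−1)·r̄) = 10 × 0.304 / (1 + 9 × 0.304)
  = 3.0400 / 3.7360 = 0.814

standardized alpha = 0.814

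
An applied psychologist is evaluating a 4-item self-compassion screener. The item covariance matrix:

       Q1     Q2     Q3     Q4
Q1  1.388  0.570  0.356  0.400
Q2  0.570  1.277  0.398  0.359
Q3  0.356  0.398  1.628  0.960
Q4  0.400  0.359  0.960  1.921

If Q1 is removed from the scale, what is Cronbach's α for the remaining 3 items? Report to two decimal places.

α = 0.62

Remaining items: Q2, Q3, Q4 (k = 3).
Σσ²ᵢ = 1.277 + 1.628 + 1.921 = 4.826
σ²_total = 4.826 + 2 × 1.717 = 8.260
α (item deleted) = (3/2)·(1 − 4.826/8.260) = 0.62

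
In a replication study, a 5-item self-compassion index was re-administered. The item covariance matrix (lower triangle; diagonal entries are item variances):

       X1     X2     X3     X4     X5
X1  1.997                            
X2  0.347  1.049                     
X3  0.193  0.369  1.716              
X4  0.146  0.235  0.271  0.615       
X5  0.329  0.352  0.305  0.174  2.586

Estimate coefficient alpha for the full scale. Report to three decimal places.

Σσᵢ² = 1.997 + 1.049 + 1.716 + 0.615 + 2.586 = 7.963
Sum of off-diagonal covariances = 2.721
total variance = 7.963 + 2 × 2.721 = 13.405
α = (k/(k−1))·(1 − Σσᵢ²/total variance) = (5/4)·(1 − 7.963/13.405) = 0.507

α = 0.507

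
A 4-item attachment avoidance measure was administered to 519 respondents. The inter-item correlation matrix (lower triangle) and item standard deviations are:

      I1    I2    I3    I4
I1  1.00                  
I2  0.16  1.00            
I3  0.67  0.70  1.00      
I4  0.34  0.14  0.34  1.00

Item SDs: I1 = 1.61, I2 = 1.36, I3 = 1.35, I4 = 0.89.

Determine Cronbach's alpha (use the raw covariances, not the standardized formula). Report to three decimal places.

Cronbach's alpha = 0.721

Σσ²ᵢ = 1.61² + 1.36² + 1.35² + 0.89² = 7.0563
Covariances σ_ij = r_ij · s_i · s_j:
  σ(I1,I2) = 0.16 × 1.61 × 1.36 = 0.3503
  σ(I1,I3) = 0.67 × 1.61 × 1.35 = 1.4562
  σ(I1,I4) = 0.34 × 1.61 × 0.89 = 0.4872
  σ(I2,I3) = 0.70 × 1.36 × 1.35 = 1.2852
  σ(I2,I4) = 0.14 × 1.36 × 0.89 = 0.1695
  σ(I3,I4) = 0.34 × 1.35 × 0.89 = 0.4085
σ²_T = Σσ²ᵢ + 2·Σσ_ij = 7.0563 + 2 × 4.1569 = 15.3701
α = (4/3)·(1 − 7.0563/15.3701) = 0.721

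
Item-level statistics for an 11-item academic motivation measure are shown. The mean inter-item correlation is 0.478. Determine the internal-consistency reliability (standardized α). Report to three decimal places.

standardized α = 0.910

Standardized α = k·r̄ / (1 + (k−1)·r̄) = 11 × 0.478 / (1 + 10 × 0.478)
  = 5.2580 / 5.7800 = 0.910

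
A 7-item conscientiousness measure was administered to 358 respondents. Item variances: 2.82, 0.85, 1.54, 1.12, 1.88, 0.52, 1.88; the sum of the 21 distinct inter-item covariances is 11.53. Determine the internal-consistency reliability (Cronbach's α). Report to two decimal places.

Σσᵢ² = 2.82 + 0.85 + 1.54 + 1.12 + 1.88 + 0.52 + 1.88 = 10.61
Sum of distinct covariances = 11.53
σ²_total = Σσᵢ² + 2·Σcov = 10.61 + 2 × 11.53 = 33.67
α = (7/6)·(1 − 10.61/33.67) = 0.80

α = 0.80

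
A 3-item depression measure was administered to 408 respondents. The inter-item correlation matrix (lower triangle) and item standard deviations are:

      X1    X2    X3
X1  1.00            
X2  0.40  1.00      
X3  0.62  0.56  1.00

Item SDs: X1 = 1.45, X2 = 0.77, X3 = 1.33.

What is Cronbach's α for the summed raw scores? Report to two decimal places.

α = 0.75

Σσ²ᵢ = 1.45² + 0.77² + 1.33² = 4.4643
Covariances σ_ij = r_ij · s_i · s_j:
  σ(X1,X2) = 0.40 × 1.45 × 0.77 = 0.4466
  σ(X1,X3) = 0.62 × 1.45 × 1.33 = 1.1957
  σ(X2,X3) = 0.56 × 0.77 × 1.33 = 0.5735
σ²_T = Σσ²ᵢ + 2·Σσ_ij = 4.4643 + 2 × 2.2158 = 8.8959
α = (3/2)·(1 − 4.4643/8.8959) = 0.75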